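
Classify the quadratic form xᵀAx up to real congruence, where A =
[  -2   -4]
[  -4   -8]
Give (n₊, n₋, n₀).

Answer: (0, 1, 1)

Derivation:
step 0: pivot -2 → sign −
step 1: row/col 1 already zero → sign 0
signature = (0, 1, 1)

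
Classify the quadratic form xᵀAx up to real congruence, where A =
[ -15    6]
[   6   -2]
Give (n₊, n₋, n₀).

Answer: (1, 1, 0)

Derivation:
step 0: pivot -15 → sign −
step 1: pivot 2/5 → sign +
signature = (1, 1, 0)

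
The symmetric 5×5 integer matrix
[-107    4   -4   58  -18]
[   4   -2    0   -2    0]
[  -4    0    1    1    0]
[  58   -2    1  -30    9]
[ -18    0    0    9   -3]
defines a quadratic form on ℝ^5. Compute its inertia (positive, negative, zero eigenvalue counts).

Answer: (2, 3, 0)

Derivation:
step 0: pivot -107 → sign −
step 1: pivot -198/107 → sign −
step 2: pivot 115/99 → sign +
step 3: pivot 29/115 → sign +
step 4: pivot -6/29 → sign −
signature = (2, 3, 0)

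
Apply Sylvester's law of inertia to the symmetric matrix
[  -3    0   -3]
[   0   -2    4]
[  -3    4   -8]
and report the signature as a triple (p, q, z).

step 0: pivot -3 → sign −
step 1: pivot -2 → sign −
step 2: pivot 3 → sign +
signature = (1, 2, 0)

Answer: (1, 2, 0)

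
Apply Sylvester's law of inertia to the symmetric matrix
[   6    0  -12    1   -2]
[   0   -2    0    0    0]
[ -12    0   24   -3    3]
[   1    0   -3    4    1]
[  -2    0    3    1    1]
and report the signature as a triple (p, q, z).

Answer: (3, 2, 0)

Derivation:
step 0: pivot 6 → sign +
step 1: pivot -2 → sign −
step 2: pivot 23/6 → sign +
step 3: pivot -6/23 → sign −
step 4: pivot 3/2 → sign +
signature = (3, 2, 0)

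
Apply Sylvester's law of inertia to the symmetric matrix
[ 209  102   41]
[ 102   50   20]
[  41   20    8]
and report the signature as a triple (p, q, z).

Answer: (2, 1, 0)

Derivation:
step 0: pivot 209 → sign +
step 1: pivot 46/209 → sign +
step 2: pivot -1/23 → sign −
signature = (2, 1, 0)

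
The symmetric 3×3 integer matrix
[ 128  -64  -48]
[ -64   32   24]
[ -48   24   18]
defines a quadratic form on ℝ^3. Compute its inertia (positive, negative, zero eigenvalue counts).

step 0: pivot 128 → sign +
step 1: row/col 1 already zero → sign 0
step 2: row/col 2 already zero → sign 0
signature = (1, 0, 2)

Answer: (1, 0, 2)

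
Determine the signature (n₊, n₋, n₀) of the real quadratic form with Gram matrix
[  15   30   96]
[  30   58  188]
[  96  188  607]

step 0: pivot 15 → sign +
step 1: pivot -2 → sign −
step 2: pivot 3/5 → sign +
signature = (2, 1, 0)

Answer: (2, 1, 0)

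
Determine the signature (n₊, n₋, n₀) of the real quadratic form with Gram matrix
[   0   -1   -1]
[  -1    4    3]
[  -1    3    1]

step 0: pivot 4 → sign +
step 1: pivot -1/4 → sign −
step 2: pivot -1 → sign −
signature = (1, 2, 0)

Answer: (1, 2, 0)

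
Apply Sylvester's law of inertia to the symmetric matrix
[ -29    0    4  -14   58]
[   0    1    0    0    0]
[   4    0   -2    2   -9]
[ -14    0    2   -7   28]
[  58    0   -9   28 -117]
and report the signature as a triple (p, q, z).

Answer: (1, 4, 0)

Derivation:
step 0: pivot -29 → sign −
step 1: pivot 1 → sign +
step 2: pivot -42/29 → sign −
step 3: pivot -5/21 → sign −
step 4: pivot -3/10 → sign −
signature = (1, 4, 0)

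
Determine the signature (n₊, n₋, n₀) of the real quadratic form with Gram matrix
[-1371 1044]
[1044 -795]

Answer: (0, 2, 0)

Derivation:
step 0: pivot -1371 → sign −
step 1: pivot -3/457 → sign −
signature = (0, 2, 0)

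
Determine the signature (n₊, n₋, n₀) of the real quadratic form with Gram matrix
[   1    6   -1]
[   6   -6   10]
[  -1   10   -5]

step 0: pivot 1 → sign +
step 1: pivot -42 → sign −
step 2: pivot 2/21 → sign +
signature = (2, 1, 0)

Answer: (2, 1, 0)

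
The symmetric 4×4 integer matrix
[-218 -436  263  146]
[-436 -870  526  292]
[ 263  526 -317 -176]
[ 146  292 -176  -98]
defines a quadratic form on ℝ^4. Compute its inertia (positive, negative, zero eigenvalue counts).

Answer: (2, 2, 0)

Derivation:
step 0: pivot -218 → sign −
step 1: pivot 2 → sign +
step 2: pivot 63/218 → sign +
step 3: pivot -2/7 → sign −
signature = (2, 2, 0)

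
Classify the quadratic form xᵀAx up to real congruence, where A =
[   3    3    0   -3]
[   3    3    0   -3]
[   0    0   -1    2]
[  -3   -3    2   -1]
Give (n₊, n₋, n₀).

step 0: pivot 3 → sign +
step 1: pivot -1 → sign −
step 2: row/col 2 already zero → sign 0
step 3: row/col 3 already zero → sign 0
signature = (1, 1, 2)

Answer: (1, 1, 2)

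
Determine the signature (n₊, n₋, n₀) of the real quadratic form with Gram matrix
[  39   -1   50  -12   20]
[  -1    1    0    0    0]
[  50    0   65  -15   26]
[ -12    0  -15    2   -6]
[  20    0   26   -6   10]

step 0: pivot 39 → sign +
step 1: pivot 38/39 → sign +
step 2: pivot -15/19 → sign −
step 3: pivot -1 → sign −
step 4: pivot -2/5 → sign −
signature = (2, 3, 0)

Answer: (2, 3, 0)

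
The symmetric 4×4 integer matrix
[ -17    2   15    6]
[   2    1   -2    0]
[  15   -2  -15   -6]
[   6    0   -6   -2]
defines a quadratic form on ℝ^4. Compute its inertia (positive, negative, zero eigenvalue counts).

step 0: pivot -17 → sign −
step 1: pivot 21/17 → sign +
step 2: pivot -38/21 → sign −
step 3: pivot -2/19 → sign −
signature = (1, 3, 0)

Answer: (1, 3, 0)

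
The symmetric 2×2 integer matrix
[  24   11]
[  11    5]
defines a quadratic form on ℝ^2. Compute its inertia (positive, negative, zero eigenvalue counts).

Answer: (1, 1, 0)

Derivation:
step 0: pivot 24 → sign +
step 1: pivot -1/24 → sign −
signature = (1, 1, 0)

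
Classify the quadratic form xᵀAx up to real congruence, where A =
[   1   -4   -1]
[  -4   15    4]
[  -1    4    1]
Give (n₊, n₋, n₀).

Answer: (1, 1, 1)

Derivation:
step 0: pivot 1 → sign +
step 1: pivot -1 → sign −
step 2: row/col 2 already zero → sign 0
signature = (1, 1, 1)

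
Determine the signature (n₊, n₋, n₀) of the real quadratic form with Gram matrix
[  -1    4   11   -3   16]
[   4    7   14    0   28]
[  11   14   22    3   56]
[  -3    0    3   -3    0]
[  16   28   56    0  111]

Answer: (1, 4, 0)

Derivation:
step 0: pivot -1 → sign −
step 1: pivot 23 → sign +
step 2: pivot -75/23 → sign −
step 3: pivot -6/25 → sign −
step 4: pivot -1 → sign −
signature = (1, 4, 0)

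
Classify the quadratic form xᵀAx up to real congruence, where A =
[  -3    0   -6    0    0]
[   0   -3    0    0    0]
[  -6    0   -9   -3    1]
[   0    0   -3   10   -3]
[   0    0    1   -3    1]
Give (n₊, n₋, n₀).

Answer: (3, 2, 0)

Derivation:
step 0: pivot -3 → sign −
step 1: pivot -3 → sign −
step 2: pivot 3 → sign +
step 3: pivot 7 → sign +
step 4: pivot 2/21 → sign +
signature = (3, 2, 0)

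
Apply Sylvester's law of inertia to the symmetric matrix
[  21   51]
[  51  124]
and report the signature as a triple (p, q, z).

Answer: (2, 0, 0)

Derivation:
step 0: pivot 21 → sign +
step 1: pivot 1/7 → sign +
signature = (2, 0, 0)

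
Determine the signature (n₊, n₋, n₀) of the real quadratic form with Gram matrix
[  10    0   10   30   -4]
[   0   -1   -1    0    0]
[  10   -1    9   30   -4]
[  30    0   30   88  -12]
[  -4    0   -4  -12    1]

Answer: (1, 3, 1)

Derivation:
step 0: pivot 10 → sign +
step 1: pivot -1 → sign −
step 2: pivot -2 → sign −
step 3: pivot -3/5 → sign −
step 4: row/col 4 already zero → sign 0
signature = (1, 3, 1)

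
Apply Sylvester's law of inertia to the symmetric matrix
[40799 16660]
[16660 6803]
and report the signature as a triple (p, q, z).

Answer: (1, 1, 0)

Derivation:
step 0: pivot 40799 → sign +
step 1: pivot -3/40799 → sign −
signature = (1, 1, 0)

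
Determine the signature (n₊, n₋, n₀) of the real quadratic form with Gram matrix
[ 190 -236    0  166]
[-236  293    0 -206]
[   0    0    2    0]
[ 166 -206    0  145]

Answer: (3, 1, 0)

Derivation:
step 0: pivot 190 → sign +
step 1: pivot -13/95 → sign −
step 2: pivot 2 → sign +
step 3: pivot 3/13 → sign +
signature = (3, 1, 0)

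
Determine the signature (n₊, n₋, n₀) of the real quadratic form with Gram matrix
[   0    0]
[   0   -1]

step 0: pivot -1 → sign −
step 1: row/col 1 already zero → sign 0
signature = (0, 1, 1)

Answer: (0, 1, 1)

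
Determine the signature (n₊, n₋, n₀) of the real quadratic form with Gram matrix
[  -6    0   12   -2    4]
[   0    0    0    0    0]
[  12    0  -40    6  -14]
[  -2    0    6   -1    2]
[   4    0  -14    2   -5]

Answer: (0, 3, 2)

Derivation:
step 0: pivot -6 → sign −
step 1: pivot -16 → sign −
step 2: pivot -1/12 → sign −
step 3: row/col 3 already zero → sign 0
step 4: row/col 4 already zero → sign 0
signature = (0, 3, 2)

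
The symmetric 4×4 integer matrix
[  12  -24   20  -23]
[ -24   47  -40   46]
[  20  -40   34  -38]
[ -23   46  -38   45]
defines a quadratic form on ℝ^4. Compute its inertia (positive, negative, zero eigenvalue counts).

step 0: pivot 12 → sign +
step 1: pivot -1 → sign −
step 2: pivot 2/3 → sign +
step 3: pivot 3/4 → sign +
signature = (3, 1, 0)

Answer: (3, 1, 0)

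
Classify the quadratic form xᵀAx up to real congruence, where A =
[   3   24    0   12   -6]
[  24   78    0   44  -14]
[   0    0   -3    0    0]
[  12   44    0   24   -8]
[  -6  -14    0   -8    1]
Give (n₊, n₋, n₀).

Answer: (1, 3, 1)

Derivation:
step 0: pivot 3 → sign +
step 1: pivot -114 → sign −
step 2: pivot -3 → sign −
step 3: pivot -16/57 → sign −
step 4: row/col 4 already zero → sign 0
signature = (1, 3, 1)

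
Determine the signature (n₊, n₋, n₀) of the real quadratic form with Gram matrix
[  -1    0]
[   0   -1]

step 0: pivot -1 → sign −
step 1: pivot -1 → sign −
signature = (0, 2, 0)

Answer: (0, 2, 0)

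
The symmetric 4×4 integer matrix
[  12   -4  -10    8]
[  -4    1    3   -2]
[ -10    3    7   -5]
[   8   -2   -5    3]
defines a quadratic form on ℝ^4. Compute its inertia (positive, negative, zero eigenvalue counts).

step 0: pivot 12 → sign +
step 1: pivot -1/3 → sign −
step 2: pivot -1 → sign −
step 3: row/col 3 already zero → sign 0
signature = (1, 2, 1)

Answer: (1, 2, 1)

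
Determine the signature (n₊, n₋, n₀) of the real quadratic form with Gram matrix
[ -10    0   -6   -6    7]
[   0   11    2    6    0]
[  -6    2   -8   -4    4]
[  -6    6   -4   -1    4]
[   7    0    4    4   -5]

step 0: pivot -10 → sign −
step 1: pivot 11 → sign +
step 2: pivot -262/55 → sign −
step 3: pivot -27/131 → sign −
step 4: row/col 4 already zero → sign 0
signature = (1, 3, 1)

Answer: (1, 3, 1)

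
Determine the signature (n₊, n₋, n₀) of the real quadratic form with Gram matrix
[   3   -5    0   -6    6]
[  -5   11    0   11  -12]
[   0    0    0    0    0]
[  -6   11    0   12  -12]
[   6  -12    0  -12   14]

Answer: (3, 1, 1)

Derivation:
step 0: pivot 3 → sign +
step 1: pivot 8/3 → sign +
step 2: pivot -3/8 → sign −
step 3: pivot 2 → sign +
step 4: row/col 4 already zero → sign 0
signature = (3, 1, 1)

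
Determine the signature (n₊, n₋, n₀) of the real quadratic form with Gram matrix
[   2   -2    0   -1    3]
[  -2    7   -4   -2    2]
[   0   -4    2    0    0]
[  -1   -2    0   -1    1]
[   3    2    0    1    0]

Answer: (3, 2, 0)

Derivation:
step 0: pivot 2 → sign +
step 1: pivot 5 → sign +
step 2: pivot -6/5 → sign −
step 3: pivot 3/2 → sign +
step 4: pivot -1/3 → sign −
signature = (3, 2, 0)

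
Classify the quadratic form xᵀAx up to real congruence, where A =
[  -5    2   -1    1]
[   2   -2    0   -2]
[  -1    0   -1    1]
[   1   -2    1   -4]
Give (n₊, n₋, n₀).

Answer: (1, 3, 0)

Derivation:
step 0: pivot -5 → sign −
step 1: pivot -6/5 → sign −
step 2: pivot -2/3 → sign −
step 3: pivot 1 → sign +
signature = (1, 3, 0)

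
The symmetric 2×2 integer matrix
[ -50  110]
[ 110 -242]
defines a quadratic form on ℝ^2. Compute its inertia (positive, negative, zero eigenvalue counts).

Answer: (0, 1, 1)

Derivation:
step 0: pivot -50 → sign −
step 1: row/col 1 already zero → sign 0
signature = (0, 1, 1)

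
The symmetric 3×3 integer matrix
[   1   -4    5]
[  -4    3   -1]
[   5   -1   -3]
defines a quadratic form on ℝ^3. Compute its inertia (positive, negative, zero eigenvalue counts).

step 0: pivot 1 → sign +
step 1: pivot -13 → sign −
step 2: pivot -3/13 → sign −
signature = (1, 2, 0)

Answer: (1, 2, 0)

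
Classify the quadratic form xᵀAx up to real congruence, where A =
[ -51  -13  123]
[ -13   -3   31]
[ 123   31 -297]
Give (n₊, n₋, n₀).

step 0: pivot -51 → sign −
step 1: pivot 16/51 → sign +
step 2: pivot -3/4 → sign −
signature = (1, 2, 0)

Answer: (1, 2, 0)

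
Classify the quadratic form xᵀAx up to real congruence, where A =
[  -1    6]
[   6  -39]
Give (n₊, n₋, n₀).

Answer: (0, 2, 0)

Derivation:
step 0: pivot -1 → sign −
step 1: pivot -3 → sign −
signature = (0, 2, 0)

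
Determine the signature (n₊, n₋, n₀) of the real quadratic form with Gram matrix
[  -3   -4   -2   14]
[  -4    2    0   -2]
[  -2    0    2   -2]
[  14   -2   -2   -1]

Answer: (2, 2, 0)

Derivation:
step 0: pivot -3 → sign −
step 1: pivot 22/3 → sign +
step 2: pivot 26/11 → sign +
step 3: pivot -1/13 → sign −
signature = (2, 2, 0)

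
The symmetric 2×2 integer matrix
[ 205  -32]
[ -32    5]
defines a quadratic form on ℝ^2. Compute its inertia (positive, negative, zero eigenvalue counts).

Answer: (2, 0, 0)

Derivation:
step 0: pivot 205 → sign +
step 1: pivot 1/205 → sign +
signature = (2, 0, 0)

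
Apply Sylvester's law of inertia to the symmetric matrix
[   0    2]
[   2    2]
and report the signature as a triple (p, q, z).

step 0: pivot 2 → sign +
step 1: pivot -2 → sign −
signature = (1, 1, 0)

Answer: (1, 1, 0)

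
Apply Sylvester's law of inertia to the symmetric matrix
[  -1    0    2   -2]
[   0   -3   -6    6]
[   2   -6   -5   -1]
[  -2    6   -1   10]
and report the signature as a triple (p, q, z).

step 0: pivot -1 → sign −
step 1: pivot -3 → sign −
step 2: pivot 11 → sign +
step 3: pivot -3/11 → sign −
signature = (1, 3, 0)

Answer: (1, 3, 0)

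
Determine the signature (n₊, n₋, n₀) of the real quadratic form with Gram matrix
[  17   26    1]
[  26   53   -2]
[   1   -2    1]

step 0: pivot 17 → sign +
step 1: pivot 225/17 → sign +
step 2: row/col 2 already zero → sign 0
signature = (2, 0, 1)

Answer: (2, 0, 1)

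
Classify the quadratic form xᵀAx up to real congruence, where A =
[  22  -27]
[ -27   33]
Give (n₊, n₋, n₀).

step 0: pivot 22 → sign +
step 1: pivot -3/22 → sign −
signature = (1, 1, 0)

Answer: (1, 1, 0)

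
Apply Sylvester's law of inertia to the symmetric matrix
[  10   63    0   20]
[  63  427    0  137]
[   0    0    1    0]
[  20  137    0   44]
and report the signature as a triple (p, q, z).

step 0: pivot 10 → sign +
step 1: pivot 301/10 → sign +
step 2: pivot 1 → sign +
step 3: pivot -6/301 → sign −
signature = (3, 1, 0)

Answer: (3, 1, 0)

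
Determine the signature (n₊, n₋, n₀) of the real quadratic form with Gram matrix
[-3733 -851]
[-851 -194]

step 0: pivot -3733 → sign −
step 1: pivot -1/3733 → sign −
signature = (0, 2, 0)

Answer: (0, 2, 0)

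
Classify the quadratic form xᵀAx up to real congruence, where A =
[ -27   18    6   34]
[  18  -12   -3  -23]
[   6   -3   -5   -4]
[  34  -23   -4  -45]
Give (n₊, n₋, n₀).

Answer: (1, 3, 0)

Derivation:
step 0: pivot -27 → sign −
step 1: pivot -11/3 → sign −
step 2: pivot 3/11 → sign +
step 3: pivot -2/9 → sign −
signature = (1, 3, 0)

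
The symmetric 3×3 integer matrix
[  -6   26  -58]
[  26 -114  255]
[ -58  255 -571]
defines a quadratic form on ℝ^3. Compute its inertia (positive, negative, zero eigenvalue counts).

Answer: (0, 3, 0)

Derivation:
step 0: pivot -6 → sign −
step 1: pivot -4/3 → sign −
step 2: pivot -1/4 → sign −
signature = (0, 3, 0)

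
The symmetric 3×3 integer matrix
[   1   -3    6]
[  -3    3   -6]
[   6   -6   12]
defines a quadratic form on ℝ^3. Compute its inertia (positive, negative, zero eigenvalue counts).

Answer: (1, 1, 1)

Derivation:
step 0: pivot 1 → sign +
step 1: pivot -6 → sign −
step 2: row/col 2 already zero → sign 0
signature = (1, 1, 1)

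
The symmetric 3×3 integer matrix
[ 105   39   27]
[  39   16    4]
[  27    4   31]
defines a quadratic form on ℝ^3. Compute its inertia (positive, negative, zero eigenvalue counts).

Answer: (3, 0, 0)

Derivation:
step 0: pivot 105 → sign +
step 1: pivot 53/35 → sign +
step 2: pivot 3/53 → sign +
signature = (3, 0, 0)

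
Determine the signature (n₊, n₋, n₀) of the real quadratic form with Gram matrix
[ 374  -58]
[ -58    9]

Answer: (2, 0, 0)

Derivation:
step 0: pivot 374 → sign +
step 1: pivot 1/187 → sign +
signature = (2, 0, 0)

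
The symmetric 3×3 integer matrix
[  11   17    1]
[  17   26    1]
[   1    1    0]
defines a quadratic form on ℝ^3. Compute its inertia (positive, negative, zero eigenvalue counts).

step 0: pivot 11 → sign +
step 1: pivot -3/11 → sign −
step 2: pivot 1 → sign +
signature = (2, 1, 0)

Answer: (2, 1, 0)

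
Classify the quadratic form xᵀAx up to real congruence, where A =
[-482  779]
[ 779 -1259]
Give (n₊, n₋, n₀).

Answer: (1, 1, 0)

Derivation:
step 0: pivot -482 → sign −
step 1: pivot 3/482 → sign +
signature = (1, 1, 0)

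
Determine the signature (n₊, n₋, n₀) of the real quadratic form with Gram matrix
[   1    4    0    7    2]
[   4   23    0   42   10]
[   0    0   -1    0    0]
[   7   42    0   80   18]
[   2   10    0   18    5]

Answer: (4, 1, 0)

Derivation:
step 0: pivot 1 → sign +
step 1: pivot 7 → sign +
step 2: pivot -1 → sign −
step 3: pivot 3 → sign +
step 4: pivot 3/7 → sign +
signature = (4, 1, 0)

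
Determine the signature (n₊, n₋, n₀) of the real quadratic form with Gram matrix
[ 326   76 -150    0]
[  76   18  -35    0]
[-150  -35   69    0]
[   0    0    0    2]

step 0: pivot 326 → sign +
step 1: pivot 46/163 → sign +
step 2: pivot -1/46 → sign −
step 3: pivot 2 → sign +
signature = (3, 1, 0)

Answer: (3, 1, 0)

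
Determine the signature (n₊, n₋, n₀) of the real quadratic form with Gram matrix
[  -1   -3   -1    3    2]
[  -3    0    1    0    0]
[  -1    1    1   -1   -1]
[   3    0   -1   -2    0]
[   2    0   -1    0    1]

step 0: pivot -1 → sign −
step 1: pivot 9 → sign +
step 2: pivot 2/9 → sign +
step 3: pivot -2 → sign −
step 4: pivot 1/2 → sign +
signature = (3, 2, 0)

Answer: (3, 2, 0)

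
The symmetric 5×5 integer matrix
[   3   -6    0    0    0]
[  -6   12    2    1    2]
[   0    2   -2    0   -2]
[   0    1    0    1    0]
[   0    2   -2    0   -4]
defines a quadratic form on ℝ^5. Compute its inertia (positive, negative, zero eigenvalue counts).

step 0: pivot 3 → sign +
step 1: pivot -2 → sign −
step 2: pivot 2 → sign +
step 3: pivot 1/2 → sign +
step 4: pivot -2 → sign −
signature = (3, 2, 0)

Answer: (3, 2, 0)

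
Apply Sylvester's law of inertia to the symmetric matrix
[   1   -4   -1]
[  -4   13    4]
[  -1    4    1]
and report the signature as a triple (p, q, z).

Answer: (1, 1, 1)

Derivation:
step 0: pivot 1 → sign +
step 1: pivot -3 → sign −
step 2: row/col 2 already zero → sign 0
signature = (1, 1, 1)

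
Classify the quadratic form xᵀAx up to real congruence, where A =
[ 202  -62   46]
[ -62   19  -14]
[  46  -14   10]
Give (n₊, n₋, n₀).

Answer: (1, 1, 1)

Derivation:
step 0: pivot 202 → sign +
step 1: pivot -3/101 → sign −
step 2: row/col 2 already zero → sign 0
signature = (1, 1, 1)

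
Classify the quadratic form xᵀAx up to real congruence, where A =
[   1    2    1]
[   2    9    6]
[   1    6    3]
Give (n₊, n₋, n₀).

Answer: (2, 1, 0)

Derivation:
step 0: pivot 1 → sign +
step 1: pivot 5 → sign +
step 2: pivot -6/5 → sign −
signature = (2, 1, 0)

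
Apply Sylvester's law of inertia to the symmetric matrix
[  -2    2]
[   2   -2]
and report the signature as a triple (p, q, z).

Answer: (0, 1, 1)

Derivation:
step 0: pivot -2 → sign −
step 1: row/col 1 already zero → sign 0
signature = (0, 1, 1)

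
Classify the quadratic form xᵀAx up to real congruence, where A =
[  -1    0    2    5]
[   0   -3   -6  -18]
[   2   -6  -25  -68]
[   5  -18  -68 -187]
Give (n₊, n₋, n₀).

step 0: pivot -1 → sign −
step 1: pivot -3 → sign −
step 2: pivot -9 → sign −
step 3: pivot -2/9 → sign −
signature = (0, 4, 0)

Answer: (0, 4, 0)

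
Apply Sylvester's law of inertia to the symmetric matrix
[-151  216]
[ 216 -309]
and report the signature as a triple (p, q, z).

step 0: pivot -151 → sign −
step 1: pivot -3/151 → sign −
signature = (0, 2, 0)

Answer: (0, 2, 0)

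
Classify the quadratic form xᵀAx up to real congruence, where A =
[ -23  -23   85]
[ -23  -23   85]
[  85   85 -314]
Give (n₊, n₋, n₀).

step 0: pivot -23 → sign −
step 1: pivot 3/23 → sign +
step 2: row/col 2 already zero → sign 0
signature = (1, 1, 1)

Answer: (1, 1, 1)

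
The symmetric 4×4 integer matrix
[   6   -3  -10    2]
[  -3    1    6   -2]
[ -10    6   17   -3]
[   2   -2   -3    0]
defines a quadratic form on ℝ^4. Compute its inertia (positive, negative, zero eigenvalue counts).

step 0: pivot 6 → sign +
step 1: pivot -1/2 → sign −
step 2: pivot 7/3 → sign +
step 3: pivot 1/7 → sign +
signature = (3, 1, 0)

Answer: (3, 1, 0)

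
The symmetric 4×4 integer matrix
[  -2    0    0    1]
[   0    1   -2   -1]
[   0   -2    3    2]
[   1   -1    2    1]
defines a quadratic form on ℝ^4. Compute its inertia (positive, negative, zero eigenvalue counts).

step 0: pivot -2 → sign −
step 1: pivot 1 → sign +
step 2: pivot -1 → sign −
step 3: pivot 1/2 → sign +
signature = (2, 2, 0)

Answer: (2, 2, 0)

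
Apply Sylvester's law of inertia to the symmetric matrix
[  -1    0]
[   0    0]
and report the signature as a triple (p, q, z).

Answer: (0, 1, 1)

Derivation:
step 0: pivot -1 → sign −
step 1: row/col 1 already zero → sign 0
signature = (0, 1, 1)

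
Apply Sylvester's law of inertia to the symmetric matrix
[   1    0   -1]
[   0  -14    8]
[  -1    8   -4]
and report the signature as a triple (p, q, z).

step 0: pivot 1 → sign +
step 1: pivot -14 → sign −
step 2: pivot -3/7 → sign −
signature = (1, 2, 0)

Answer: (1, 2, 0)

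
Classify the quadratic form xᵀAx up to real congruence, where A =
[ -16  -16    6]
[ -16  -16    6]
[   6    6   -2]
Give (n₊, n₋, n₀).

step 0: pivot -16 → sign −
step 1: pivot 1/4 → sign +
step 2: row/col 2 already zero → sign 0
signature = (1, 1, 1)

Answer: (1, 1, 1)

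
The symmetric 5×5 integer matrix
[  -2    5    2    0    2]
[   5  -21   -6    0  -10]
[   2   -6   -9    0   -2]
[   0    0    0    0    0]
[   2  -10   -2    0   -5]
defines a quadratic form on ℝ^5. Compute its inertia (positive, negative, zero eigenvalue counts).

step 0: pivot -2 → sign −
step 1: pivot -17/2 → sign −
step 2: pivot -117/17 → sign −
step 3: pivot -1/117 → sign −
step 4: row/col 4 already zero → sign 0
signature = (0, 4, 1)

Answer: (0, 4, 1)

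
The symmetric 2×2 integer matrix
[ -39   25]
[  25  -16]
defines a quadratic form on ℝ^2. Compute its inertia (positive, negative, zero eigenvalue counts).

Answer: (1, 1, 0)

Derivation:
step 0: pivot -39 → sign −
step 1: pivot 1/39 → sign +
signature = (1, 1, 0)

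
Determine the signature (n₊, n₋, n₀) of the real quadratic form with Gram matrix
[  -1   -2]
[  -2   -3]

Answer: (1, 1, 0)

Derivation:
step 0: pivot -1 → sign −
step 1: pivot 1 → sign +
signature = (1, 1, 0)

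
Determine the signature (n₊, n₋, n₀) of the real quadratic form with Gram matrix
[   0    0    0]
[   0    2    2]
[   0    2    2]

step 0: pivot 2 → sign +
step 1: row/col 1 already zero → sign 0
step 2: row/col 2 already zero → sign 0
signature = (1, 0, 2)

Answer: (1, 0, 2)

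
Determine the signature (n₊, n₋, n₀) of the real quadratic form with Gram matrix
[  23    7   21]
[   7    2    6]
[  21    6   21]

step 0: pivot 23 → sign +
step 1: pivot -3/23 → sign −
step 2: pivot 3 → sign +
signature = (2, 1, 0)

Answer: (2, 1, 0)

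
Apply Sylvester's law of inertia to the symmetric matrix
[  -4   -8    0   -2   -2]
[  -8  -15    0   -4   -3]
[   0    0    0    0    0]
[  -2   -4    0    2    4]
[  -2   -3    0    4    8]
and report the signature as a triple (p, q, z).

Answer: (2, 2, 1)

Derivation:
step 0: pivot -4 → sign −
step 1: pivot 1 → sign +
step 2: pivot 3 → sign +
step 3: pivot -1/3 → sign −
step 4: row/col 4 already zero → sign 0
signature = (2, 2, 1)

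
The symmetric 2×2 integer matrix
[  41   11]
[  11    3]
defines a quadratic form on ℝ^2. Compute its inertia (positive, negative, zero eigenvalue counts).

step 0: pivot 41 → sign +
step 1: pivot 2/41 → sign +
signature = (2, 0, 0)

Answer: (2, 0, 0)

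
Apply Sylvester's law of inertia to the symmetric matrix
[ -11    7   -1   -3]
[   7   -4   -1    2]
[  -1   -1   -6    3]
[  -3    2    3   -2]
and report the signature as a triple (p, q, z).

step 0: pivot -11 → sign −
step 1: pivot 5/11 → sign +
step 2: pivot -59/5 → sign −
step 3: pivot -6/59 → sign −
signature = (1, 3, 0)

Answer: (1, 3, 0)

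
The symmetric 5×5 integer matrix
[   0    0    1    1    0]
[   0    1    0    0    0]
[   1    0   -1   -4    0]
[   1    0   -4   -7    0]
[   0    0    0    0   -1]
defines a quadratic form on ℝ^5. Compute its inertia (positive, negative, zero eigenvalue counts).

Answer: (2, 2, 1)

Derivation:
step 0: pivot 1 → sign +
step 1: pivot -1 → sign −
step 2: pivot 1 → sign +
step 3: pivot -1 → sign −
step 4: row/col 4 already zero → sign 0
signature = (2, 2, 1)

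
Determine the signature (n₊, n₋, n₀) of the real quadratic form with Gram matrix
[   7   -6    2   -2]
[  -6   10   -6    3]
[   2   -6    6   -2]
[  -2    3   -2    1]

Answer: (4, 0, 0)

Derivation:
step 0: pivot 7 → sign +
step 1: pivot 34/7 → sign +
step 2: pivot 28/17 → sign +
step 3: pivot 1/28 → sign +
signature = (4, 0, 0)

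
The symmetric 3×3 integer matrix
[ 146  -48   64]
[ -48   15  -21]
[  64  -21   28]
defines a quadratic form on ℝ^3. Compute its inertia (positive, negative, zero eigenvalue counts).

Answer: (1, 2, 0)

Derivation:
step 0: pivot 146 → sign +
step 1: pivot -57/73 → sign −
step 2: pivot -1/19 → sign −
signature = (1, 2, 0)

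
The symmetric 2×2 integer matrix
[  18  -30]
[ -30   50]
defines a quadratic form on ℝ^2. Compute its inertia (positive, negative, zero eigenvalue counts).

step 0: pivot 18 → sign +
step 1: row/col 1 already zero → sign 0
signature = (1, 0, 1)

Answer: (1, 0, 1)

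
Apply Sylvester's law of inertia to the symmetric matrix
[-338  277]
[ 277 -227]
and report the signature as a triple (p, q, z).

Answer: (1, 1, 0)

Derivation:
step 0: pivot -338 → sign −
step 1: pivot 3/338 → sign +
signature = (1, 1, 0)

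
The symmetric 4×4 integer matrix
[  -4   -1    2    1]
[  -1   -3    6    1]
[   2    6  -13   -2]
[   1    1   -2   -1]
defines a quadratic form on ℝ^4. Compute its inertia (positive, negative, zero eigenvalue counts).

step 0: pivot -4 → sign −
step 1: pivot -11/4 → sign −
step 2: pivot -1 → sign −
step 3: pivot -6/11 → sign −
signature = (0, 4, 0)

Answer: (0, 4, 0)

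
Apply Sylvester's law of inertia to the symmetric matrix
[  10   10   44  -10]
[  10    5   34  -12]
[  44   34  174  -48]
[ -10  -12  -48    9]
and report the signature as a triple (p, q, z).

step 0: pivot 10 → sign +
step 1: pivot -5 → sign −
step 2: pivot 2/5 → sign +
step 3: pivot -1/5 → sign −
signature = (2, 2, 0)

Answer: (2, 2, 0)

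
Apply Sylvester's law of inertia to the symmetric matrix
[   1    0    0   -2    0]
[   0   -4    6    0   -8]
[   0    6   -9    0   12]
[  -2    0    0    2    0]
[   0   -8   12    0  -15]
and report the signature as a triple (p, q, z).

step 0: pivot 1 → sign +
step 1: pivot -4 → sign −
step 2: pivot -2 → sign −
step 3: pivot 1 → sign +
step 4: row/col 4 already zero → sign 0
signature = (2, 2, 1)

Answer: (2, 2, 1)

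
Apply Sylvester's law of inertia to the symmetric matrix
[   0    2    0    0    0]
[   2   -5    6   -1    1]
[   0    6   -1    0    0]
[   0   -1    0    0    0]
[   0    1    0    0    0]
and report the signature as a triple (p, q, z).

Answer: (1, 2, 2)

Derivation:
step 0: pivot -5 → sign −
step 1: pivot 4/5 → sign +
step 2: pivot -1 → sign −
step 3: row/col 3 already zero → sign 0
step 4: row/col 4 already zero → sign 0
signature = (1, 2, 2)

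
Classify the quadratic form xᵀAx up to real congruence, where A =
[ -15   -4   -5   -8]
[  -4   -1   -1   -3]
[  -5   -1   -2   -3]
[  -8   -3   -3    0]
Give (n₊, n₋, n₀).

Answer: (2, 2, 0)

Derivation:
step 0: pivot -15 → sign −
step 1: pivot 1/15 → sign +
step 2: pivot -2 → sign −
step 3: pivot 1 → sign +
signature = (2, 2, 0)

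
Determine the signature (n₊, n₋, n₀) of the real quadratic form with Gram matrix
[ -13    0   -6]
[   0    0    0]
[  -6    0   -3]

Answer: (0, 2, 1)

Derivation:
step 0: pivot -13 → sign −
step 1: pivot -3/13 → sign −
step 2: row/col 2 already zero → sign 0
signature = (0, 2, 1)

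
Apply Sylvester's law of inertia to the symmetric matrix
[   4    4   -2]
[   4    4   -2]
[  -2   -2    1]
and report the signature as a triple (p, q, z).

step 0: pivot 4 → sign +
step 1: row/col 1 already zero → sign 0
step 2: row/col 2 already zero → sign 0
signature = (1, 0, 2)

Answer: (1, 0, 2)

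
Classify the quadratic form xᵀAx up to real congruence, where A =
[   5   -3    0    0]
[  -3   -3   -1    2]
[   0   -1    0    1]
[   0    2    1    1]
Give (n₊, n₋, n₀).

Answer: (3, 1, 0)

Derivation:
step 0: pivot 5 → sign +
step 1: pivot -24/5 → sign −
step 2: pivot 5/24 → sign +
step 3: pivot 1/5 → sign +
signature = (3, 1, 0)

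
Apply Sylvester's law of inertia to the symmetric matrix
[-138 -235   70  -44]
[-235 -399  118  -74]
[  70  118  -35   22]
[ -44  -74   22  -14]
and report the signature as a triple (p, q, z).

Answer: (1, 3, 0)

Derivation:
step 0: pivot -138 → sign −
step 1: pivot 163/138 → sign +
step 2: pivot -117/163 → sign −
step 3: pivot -2/13 → sign −
signature = (1, 3, 0)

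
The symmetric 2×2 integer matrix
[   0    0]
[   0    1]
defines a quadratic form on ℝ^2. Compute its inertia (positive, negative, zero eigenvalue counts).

step 0: pivot 1 → sign +
step 1: row/col 1 already zero → sign 0
signature = (1, 0, 1)

Answer: (1, 0, 1)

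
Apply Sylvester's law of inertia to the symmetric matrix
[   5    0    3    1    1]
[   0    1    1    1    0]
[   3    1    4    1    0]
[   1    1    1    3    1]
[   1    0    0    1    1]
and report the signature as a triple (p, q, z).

step 0: pivot 5 → sign +
step 1: pivot 1 → sign +
step 2: pivot 6/5 → sign +
step 3: pivot 3/2 → sign +
step 4: pivot 1/3 → sign +
signature = (5, 0, 0)

Answer: (5, 0, 0)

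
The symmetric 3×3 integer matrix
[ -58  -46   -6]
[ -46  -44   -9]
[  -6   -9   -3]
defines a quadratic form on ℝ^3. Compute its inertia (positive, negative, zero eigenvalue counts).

step 0: pivot -58 → sign −
step 1: pivot -218/29 → sign −
step 2: pivot 3/218 → sign +
signature = (1, 2, 0)

Answer: (1, 2, 0)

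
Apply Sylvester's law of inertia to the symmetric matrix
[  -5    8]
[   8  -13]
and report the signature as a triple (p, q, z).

step 0: pivot -5 → sign −
step 1: pivot -1/5 → sign −
signature = (0, 2, 0)

Answer: (0, 2, 0)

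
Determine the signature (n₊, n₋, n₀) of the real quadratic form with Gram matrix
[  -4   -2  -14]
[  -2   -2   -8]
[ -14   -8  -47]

Answer: (1, 2, 0)

Derivation:
step 0: pivot -4 → sign −
step 1: pivot -1 → sign −
step 2: pivot 3 → sign +
signature = (1, 2, 0)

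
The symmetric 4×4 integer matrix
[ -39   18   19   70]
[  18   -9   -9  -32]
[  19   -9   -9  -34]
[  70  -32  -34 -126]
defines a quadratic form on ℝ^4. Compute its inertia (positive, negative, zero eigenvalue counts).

step 0: pivot -39 → sign −
step 1: pivot -9/13 → sign −
step 2: pivot 1/3 → sign +
step 3: pivot -2/9 → sign −
signature = (1, 3, 0)

Answer: (1, 3, 0)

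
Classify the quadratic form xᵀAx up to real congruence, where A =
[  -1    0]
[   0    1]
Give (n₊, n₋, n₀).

Answer: (1, 1, 0)

Derivation:
step 0: pivot -1 → sign −
step 1: pivot 1 → sign +
signature = (1, 1, 0)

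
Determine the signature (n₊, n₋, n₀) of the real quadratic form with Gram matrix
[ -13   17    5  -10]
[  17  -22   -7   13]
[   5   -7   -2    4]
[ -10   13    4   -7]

step 0: pivot -13 → sign −
step 1: pivot 3/13 → sign +
step 2: pivot -1 → sign −
step 3: pivot 2/3 → sign +
signature = (2, 2, 0)

Answer: (2, 2, 0)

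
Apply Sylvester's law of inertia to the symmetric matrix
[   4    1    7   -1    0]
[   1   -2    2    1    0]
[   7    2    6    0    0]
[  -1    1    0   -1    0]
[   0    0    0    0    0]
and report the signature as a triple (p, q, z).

step 0: pivot 4 → sign +
step 1: pivot -9/4 → sign −
step 2: pivot -56/9 → sign −
step 3: pivot 1/56 → sign +
step 4: row/col 4 already zero → sign 0
signature = (2, 2, 1)

Answer: (2, 2, 1)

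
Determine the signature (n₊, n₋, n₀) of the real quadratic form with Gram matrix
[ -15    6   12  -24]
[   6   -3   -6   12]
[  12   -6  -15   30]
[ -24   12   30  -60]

Answer: (0, 3, 1)

Derivation:
step 0: pivot -15 → sign −
step 1: pivot -3/5 → sign −
step 2: pivot -3 → sign −
step 3: row/col 3 already zero → sign 0
signature = (0, 3, 1)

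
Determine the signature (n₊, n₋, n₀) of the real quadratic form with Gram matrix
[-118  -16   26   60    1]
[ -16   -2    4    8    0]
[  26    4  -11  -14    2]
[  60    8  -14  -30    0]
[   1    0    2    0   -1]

step 0: pivot -118 → sign −
step 1: pivot 10/59 → sign +
step 2: pivot -33/5 → sign −
step 3: pivot 14/33 → sign +
step 4: pivot -3/14 → sign −
signature = (2, 3, 0)

Answer: (2, 3, 0)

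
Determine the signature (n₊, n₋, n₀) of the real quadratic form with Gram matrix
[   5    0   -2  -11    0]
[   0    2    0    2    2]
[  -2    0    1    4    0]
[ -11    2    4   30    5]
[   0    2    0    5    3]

Answer: (4, 1, 0)

Derivation:
step 0: pivot 5 → sign +
step 1: pivot 2 → sign +
step 2: pivot 1/5 → sign +
step 3: pivot 3 → sign +
step 4: pivot -2 → sign −
signature = (4, 1, 0)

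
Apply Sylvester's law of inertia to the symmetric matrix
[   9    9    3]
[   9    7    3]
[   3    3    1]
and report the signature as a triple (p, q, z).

Answer: (1, 1, 1)

Derivation:
step 0: pivot 9 → sign +
step 1: pivot -2 → sign −
step 2: row/col 2 already zero → sign 0
signature = (1, 1, 1)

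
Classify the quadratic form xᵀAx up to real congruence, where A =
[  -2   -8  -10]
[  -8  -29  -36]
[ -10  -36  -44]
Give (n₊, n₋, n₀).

step 0: pivot -2 → sign −
step 1: pivot 3 → sign +
step 2: pivot 2/3 → sign +
signature = (2, 1, 0)

Answer: (2, 1, 0)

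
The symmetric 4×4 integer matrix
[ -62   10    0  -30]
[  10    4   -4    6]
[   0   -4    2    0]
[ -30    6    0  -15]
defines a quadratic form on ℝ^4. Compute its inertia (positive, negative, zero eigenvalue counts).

Answer: (2, 2, 0)

Derivation:
step 0: pivot -62 → sign −
step 1: pivot 174/31 → sign +
step 2: pivot -74/87 → sign −
step 3: pivot 3/37 → sign +
signature = (2, 2, 0)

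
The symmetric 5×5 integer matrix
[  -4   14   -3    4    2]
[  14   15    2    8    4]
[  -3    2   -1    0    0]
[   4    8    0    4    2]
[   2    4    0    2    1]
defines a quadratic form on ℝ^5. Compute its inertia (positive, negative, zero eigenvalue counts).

step 0: pivot -4 → sign −
step 1: pivot 64 → sign +
step 2: pivot 31/256 → sign +
step 3: pivot 12/31 → sign +
step 4: row/col 4 already zero → sign 0
signature = (3, 1, 1)

Answer: (3, 1, 1)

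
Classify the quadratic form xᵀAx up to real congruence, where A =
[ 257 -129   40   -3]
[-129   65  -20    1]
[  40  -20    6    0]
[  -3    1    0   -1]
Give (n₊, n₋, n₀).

Answer: (2, 2, 0)

Derivation:
step 0: pivot 257 → sign +
step 1: pivot 64/257 → sign +
step 2: pivot -1/4 → sign −
step 3: pivot -1/2 → sign −
signature = (2, 2, 0)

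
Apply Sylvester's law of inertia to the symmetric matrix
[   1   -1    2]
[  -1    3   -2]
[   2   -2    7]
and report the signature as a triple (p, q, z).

step 0: pivot 1 → sign +
step 1: pivot 2 → sign +
step 2: pivot 3 → sign +
signature = (3, 0, 0)

Answer: (3, 0, 0)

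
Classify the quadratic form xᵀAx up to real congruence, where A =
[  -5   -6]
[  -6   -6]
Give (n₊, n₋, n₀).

step 0: pivot -5 → sign −
step 1: pivot 6/5 → sign +
signature = (1, 1, 0)

Answer: (1, 1, 0)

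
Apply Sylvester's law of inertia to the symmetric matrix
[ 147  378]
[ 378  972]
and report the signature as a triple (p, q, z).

step 0: pivot 147 → sign +
step 1: row/col 1 already zero → sign 0
signature = (1, 0, 1)

Answer: (1, 0, 1)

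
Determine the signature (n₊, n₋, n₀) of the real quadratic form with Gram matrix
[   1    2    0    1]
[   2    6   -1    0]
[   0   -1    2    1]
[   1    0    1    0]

step 0: pivot 1 → sign +
step 1: pivot 2 → sign +
step 2: pivot 3/2 → sign +
step 3: pivot -3 → sign −
signature = (3, 1, 0)

Answer: (3, 1, 0)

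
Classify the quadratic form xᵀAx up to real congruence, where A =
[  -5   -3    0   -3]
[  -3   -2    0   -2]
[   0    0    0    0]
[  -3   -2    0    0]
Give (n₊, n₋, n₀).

Answer: (1, 2, 1)

Derivation:
step 0: pivot -5 → sign −
step 1: pivot -1/5 → sign −
step 2: pivot 2 → sign +
step 3: row/col 3 already zero → sign 0
signature = (1, 2, 1)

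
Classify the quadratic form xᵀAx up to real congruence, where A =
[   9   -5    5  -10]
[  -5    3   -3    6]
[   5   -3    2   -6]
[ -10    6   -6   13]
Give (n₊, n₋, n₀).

Answer: (3, 1, 0)

Derivation:
step 0: pivot 9 → sign +
step 1: pivot 2/9 → sign +
step 2: pivot -1 → sign −
step 3: pivot 1 → sign +
signature = (3, 1, 0)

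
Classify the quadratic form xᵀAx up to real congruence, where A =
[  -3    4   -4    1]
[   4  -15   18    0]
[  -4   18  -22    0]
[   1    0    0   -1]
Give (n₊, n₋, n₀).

step 0: pivot -3 → sign −
step 1: pivot -29/3 → sign −
step 2: pivot -2/29 → sign −
step 3: pivot 2 → sign +
signature = (1, 3, 0)

Answer: (1, 3, 0)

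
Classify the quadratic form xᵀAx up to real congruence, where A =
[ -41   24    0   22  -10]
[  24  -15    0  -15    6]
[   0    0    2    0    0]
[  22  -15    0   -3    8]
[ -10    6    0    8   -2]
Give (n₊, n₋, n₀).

Answer: (3, 2, 0)

Derivation:
step 0: pivot -41 → sign −
step 1: pivot -39/41 → sign −
step 2: pivot 2 → sign +
step 3: pivot 176/13 → sign +
step 4: pivot 3/44 → sign +
signature = (3, 2, 0)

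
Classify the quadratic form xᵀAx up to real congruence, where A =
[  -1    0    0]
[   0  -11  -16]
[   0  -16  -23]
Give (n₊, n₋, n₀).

step 0: pivot -1 → sign −
step 1: pivot -11 → sign −
step 2: pivot 3/11 → sign +
signature = (1, 2, 0)

Answer: (1, 2, 0)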